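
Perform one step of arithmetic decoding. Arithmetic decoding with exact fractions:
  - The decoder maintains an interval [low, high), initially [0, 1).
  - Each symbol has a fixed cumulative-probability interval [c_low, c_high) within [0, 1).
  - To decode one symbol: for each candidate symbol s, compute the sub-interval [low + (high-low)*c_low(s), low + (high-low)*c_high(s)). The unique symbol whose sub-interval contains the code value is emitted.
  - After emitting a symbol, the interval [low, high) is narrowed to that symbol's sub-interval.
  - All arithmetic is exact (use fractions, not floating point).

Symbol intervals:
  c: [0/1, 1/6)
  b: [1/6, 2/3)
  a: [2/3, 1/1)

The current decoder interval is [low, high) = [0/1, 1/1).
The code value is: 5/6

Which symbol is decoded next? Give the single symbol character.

Interval width = high − low = 1/1 − 0/1 = 1/1
Scaled code = (code − low) / width = (5/6 − 0/1) / 1/1 = 5/6
  c: [0/1, 1/6) 
  b: [1/6, 2/3) 
  a: [2/3, 1/1) ← scaled code falls here ✓

Answer: a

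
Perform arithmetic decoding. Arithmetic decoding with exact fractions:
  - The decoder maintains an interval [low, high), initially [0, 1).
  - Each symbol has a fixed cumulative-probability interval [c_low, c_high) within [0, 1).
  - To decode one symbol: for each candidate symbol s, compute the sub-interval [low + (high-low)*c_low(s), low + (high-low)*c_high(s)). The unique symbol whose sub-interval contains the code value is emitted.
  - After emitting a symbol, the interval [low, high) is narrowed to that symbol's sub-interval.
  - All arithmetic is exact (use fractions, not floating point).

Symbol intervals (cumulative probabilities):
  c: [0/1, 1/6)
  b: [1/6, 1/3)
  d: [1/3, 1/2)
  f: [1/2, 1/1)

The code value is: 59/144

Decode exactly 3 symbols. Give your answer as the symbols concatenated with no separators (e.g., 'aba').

Step 1: interval [0/1, 1/1), width = 1/1 - 0/1 = 1/1
  'c': [0/1 + 1/1*0/1, 0/1 + 1/1*1/6) = [0/1, 1/6)
  'b': [0/1 + 1/1*1/6, 0/1 + 1/1*1/3) = [1/6, 1/3)
  'd': [0/1 + 1/1*1/3, 0/1 + 1/1*1/2) = [1/3, 1/2) <- contains code 59/144
  'f': [0/1 + 1/1*1/2, 0/1 + 1/1*1/1) = [1/2, 1/1)
  emit 'd', narrow to [1/3, 1/2)
Step 2: interval [1/3, 1/2), width = 1/2 - 1/3 = 1/6
  'c': [1/3 + 1/6*0/1, 1/3 + 1/6*1/6) = [1/3, 13/36)
  'b': [1/3 + 1/6*1/6, 1/3 + 1/6*1/3) = [13/36, 7/18)
  'd': [1/3 + 1/6*1/3, 1/3 + 1/6*1/2) = [7/18, 5/12) <- contains code 59/144
  'f': [1/3 + 1/6*1/2, 1/3 + 1/6*1/1) = [5/12, 1/2)
  emit 'd', narrow to [7/18, 5/12)
Step 3: interval [7/18, 5/12), width = 5/12 - 7/18 = 1/36
  'c': [7/18 + 1/36*0/1, 7/18 + 1/36*1/6) = [7/18, 85/216)
  'b': [7/18 + 1/36*1/6, 7/18 + 1/36*1/3) = [85/216, 43/108)
  'd': [7/18 + 1/36*1/3, 7/18 + 1/36*1/2) = [43/108, 29/72)
  'f': [7/18 + 1/36*1/2, 7/18 + 1/36*1/1) = [29/72, 5/12) <- contains code 59/144
  emit 'f', narrow to [29/72, 5/12)

Answer: ddf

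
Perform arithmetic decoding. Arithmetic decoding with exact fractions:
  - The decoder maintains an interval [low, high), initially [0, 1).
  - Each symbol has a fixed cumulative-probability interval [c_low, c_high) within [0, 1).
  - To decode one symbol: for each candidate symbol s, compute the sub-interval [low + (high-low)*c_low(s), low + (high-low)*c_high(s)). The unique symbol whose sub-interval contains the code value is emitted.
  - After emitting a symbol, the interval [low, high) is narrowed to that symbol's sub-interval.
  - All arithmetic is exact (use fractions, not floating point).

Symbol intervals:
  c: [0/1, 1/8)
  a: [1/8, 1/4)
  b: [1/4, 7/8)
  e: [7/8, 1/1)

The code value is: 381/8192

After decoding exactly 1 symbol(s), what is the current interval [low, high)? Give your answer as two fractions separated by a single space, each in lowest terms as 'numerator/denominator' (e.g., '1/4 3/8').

Answer: 0/1 1/8

Derivation:
Step 1: interval [0/1, 1/1), width = 1/1 - 0/1 = 1/1
  'c': [0/1 + 1/1*0/1, 0/1 + 1/1*1/8) = [0/1, 1/8) <- contains code 381/8192
  'a': [0/1 + 1/1*1/8, 0/1 + 1/1*1/4) = [1/8, 1/4)
  'b': [0/1 + 1/1*1/4, 0/1 + 1/1*7/8) = [1/4, 7/8)
  'e': [0/1 + 1/1*7/8, 0/1 + 1/1*1/1) = [7/8, 1/1)
  emit 'c', narrow to [0/1, 1/8)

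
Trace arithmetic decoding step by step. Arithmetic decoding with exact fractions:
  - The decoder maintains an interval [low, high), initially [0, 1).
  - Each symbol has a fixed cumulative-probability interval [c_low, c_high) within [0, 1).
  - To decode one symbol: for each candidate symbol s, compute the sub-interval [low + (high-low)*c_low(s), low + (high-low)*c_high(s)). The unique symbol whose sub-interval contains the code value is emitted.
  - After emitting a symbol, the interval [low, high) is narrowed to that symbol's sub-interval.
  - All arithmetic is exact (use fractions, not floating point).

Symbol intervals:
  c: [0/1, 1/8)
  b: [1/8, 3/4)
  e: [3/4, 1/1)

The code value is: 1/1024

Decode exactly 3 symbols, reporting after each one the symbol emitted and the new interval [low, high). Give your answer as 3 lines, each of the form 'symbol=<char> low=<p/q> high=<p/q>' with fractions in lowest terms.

Step 1: interval [0/1, 1/1), width = 1/1 - 0/1 = 1/1
  'c': [0/1 + 1/1*0/1, 0/1 + 1/1*1/8) = [0/1, 1/8) <- contains code 1/1024
  'b': [0/1 + 1/1*1/8, 0/1 + 1/1*3/4) = [1/8, 3/4)
  'e': [0/1 + 1/1*3/4, 0/1 + 1/1*1/1) = [3/4, 1/1)
  emit 'c', narrow to [0/1, 1/8)
Step 2: interval [0/1, 1/8), width = 1/8 - 0/1 = 1/8
  'c': [0/1 + 1/8*0/1, 0/1 + 1/8*1/8) = [0/1, 1/64) <- contains code 1/1024
  'b': [0/1 + 1/8*1/8, 0/1 + 1/8*3/4) = [1/64, 3/32)
  'e': [0/1 + 1/8*3/4, 0/1 + 1/8*1/1) = [3/32, 1/8)
  emit 'c', narrow to [0/1, 1/64)
Step 3: interval [0/1, 1/64), width = 1/64 - 0/1 = 1/64
  'c': [0/1 + 1/64*0/1, 0/1 + 1/64*1/8) = [0/1, 1/512) <- contains code 1/1024
  'b': [0/1 + 1/64*1/8, 0/1 + 1/64*3/4) = [1/512, 3/256)
  'e': [0/1 + 1/64*3/4, 0/1 + 1/64*1/1) = [3/256, 1/64)
  emit 'c', narrow to [0/1, 1/512)

Answer: symbol=c low=0/1 high=1/8
symbol=c low=0/1 high=1/64
symbol=c low=0/1 high=1/512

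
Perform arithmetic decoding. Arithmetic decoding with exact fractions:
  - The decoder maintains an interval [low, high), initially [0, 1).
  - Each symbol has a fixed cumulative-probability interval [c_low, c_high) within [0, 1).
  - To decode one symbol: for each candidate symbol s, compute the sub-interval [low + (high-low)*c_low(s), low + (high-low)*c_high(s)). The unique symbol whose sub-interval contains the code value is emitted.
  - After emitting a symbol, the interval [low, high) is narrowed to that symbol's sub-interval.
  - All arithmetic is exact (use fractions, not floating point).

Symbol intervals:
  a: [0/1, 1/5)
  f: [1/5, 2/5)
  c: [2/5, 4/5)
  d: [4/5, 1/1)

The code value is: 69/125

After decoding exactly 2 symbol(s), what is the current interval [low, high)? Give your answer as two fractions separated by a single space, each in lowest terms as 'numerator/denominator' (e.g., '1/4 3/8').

Answer: 12/25 14/25

Derivation:
Step 1: interval [0/1, 1/1), width = 1/1 - 0/1 = 1/1
  'a': [0/1 + 1/1*0/1, 0/1 + 1/1*1/5) = [0/1, 1/5)
  'f': [0/1 + 1/1*1/5, 0/1 + 1/1*2/5) = [1/5, 2/5)
  'c': [0/1 + 1/1*2/5, 0/1 + 1/1*4/5) = [2/5, 4/5) <- contains code 69/125
  'd': [0/1 + 1/1*4/5, 0/1 + 1/1*1/1) = [4/5, 1/1)
  emit 'c', narrow to [2/5, 4/5)
Step 2: interval [2/5, 4/5), width = 4/5 - 2/5 = 2/5
  'a': [2/5 + 2/5*0/1, 2/5 + 2/5*1/5) = [2/5, 12/25)
  'f': [2/5 + 2/5*1/5, 2/5 + 2/5*2/5) = [12/25, 14/25) <- contains code 69/125
  'c': [2/5 + 2/5*2/5, 2/5 + 2/5*4/5) = [14/25, 18/25)
  'd': [2/5 + 2/5*4/5, 2/5 + 2/5*1/1) = [18/25, 4/5)
  emit 'f', narrow to [12/25, 14/25)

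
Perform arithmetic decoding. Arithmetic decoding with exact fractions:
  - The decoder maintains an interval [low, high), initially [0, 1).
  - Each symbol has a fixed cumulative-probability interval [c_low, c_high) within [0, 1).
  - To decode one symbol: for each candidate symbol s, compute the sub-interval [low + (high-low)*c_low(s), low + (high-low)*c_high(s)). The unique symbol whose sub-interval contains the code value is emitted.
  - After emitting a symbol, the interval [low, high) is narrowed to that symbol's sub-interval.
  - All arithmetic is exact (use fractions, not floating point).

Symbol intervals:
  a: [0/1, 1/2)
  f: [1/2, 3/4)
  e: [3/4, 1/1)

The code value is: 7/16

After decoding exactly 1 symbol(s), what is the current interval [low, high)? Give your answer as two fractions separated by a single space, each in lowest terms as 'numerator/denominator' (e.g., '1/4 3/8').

Answer: 0/1 1/2

Derivation:
Step 1: interval [0/1, 1/1), width = 1/1 - 0/1 = 1/1
  'a': [0/1 + 1/1*0/1, 0/1 + 1/1*1/2) = [0/1, 1/2) <- contains code 7/16
  'f': [0/1 + 1/1*1/2, 0/1 + 1/1*3/4) = [1/2, 3/4)
  'e': [0/1 + 1/1*3/4, 0/1 + 1/1*1/1) = [3/4, 1/1)
  emit 'a', narrow to [0/1, 1/2)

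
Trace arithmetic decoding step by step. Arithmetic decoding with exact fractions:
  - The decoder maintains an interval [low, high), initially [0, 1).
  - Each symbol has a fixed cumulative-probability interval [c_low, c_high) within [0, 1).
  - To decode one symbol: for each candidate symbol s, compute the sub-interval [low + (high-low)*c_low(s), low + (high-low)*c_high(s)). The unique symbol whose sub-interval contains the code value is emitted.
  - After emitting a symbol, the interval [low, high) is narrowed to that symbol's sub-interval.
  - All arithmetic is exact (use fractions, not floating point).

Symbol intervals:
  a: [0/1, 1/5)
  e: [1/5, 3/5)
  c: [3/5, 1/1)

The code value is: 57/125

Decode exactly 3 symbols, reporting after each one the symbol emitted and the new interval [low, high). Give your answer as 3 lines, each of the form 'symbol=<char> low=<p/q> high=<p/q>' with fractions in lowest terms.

Step 1: interval [0/1, 1/1), width = 1/1 - 0/1 = 1/1
  'a': [0/1 + 1/1*0/1, 0/1 + 1/1*1/5) = [0/1, 1/5)
  'e': [0/1 + 1/1*1/5, 0/1 + 1/1*3/5) = [1/5, 3/5) <- contains code 57/125
  'c': [0/1 + 1/1*3/5, 0/1 + 1/1*1/1) = [3/5, 1/1)
  emit 'e', narrow to [1/5, 3/5)
Step 2: interval [1/5, 3/5), width = 3/5 - 1/5 = 2/5
  'a': [1/5 + 2/5*0/1, 1/5 + 2/5*1/5) = [1/5, 7/25)
  'e': [1/5 + 2/5*1/5, 1/5 + 2/5*3/5) = [7/25, 11/25)
  'c': [1/5 + 2/5*3/5, 1/5 + 2/5*1/1) = [11/25, 3/5) <- contains code 57/125
  emit 'c', narrow to [11/25, 3/5)
Step 3: interval [11/25, 3/5), width = 3/5 - 11/25 = 4/25
  'a': [11/25 + 4/25*0/1, 11/25 + 4/25*1/5) = [11/25, 59/125) <- contains code 57/125
  'e': [11/25 + 4/25*1/5, 11/25 + 4/25*3/5) = [59/125, 67/125)
  'c': [11/25 + 4/25*3/5, 11/25 + 4/25*1/1) = [67/125, 3/5)
  emit 'a', narrow to [11/25, 59/125)

Answer: symbol=e low=1/5 high=3/5
symbol=c low=11/25 high=3/5
symbol=a low=11/25 high=59/125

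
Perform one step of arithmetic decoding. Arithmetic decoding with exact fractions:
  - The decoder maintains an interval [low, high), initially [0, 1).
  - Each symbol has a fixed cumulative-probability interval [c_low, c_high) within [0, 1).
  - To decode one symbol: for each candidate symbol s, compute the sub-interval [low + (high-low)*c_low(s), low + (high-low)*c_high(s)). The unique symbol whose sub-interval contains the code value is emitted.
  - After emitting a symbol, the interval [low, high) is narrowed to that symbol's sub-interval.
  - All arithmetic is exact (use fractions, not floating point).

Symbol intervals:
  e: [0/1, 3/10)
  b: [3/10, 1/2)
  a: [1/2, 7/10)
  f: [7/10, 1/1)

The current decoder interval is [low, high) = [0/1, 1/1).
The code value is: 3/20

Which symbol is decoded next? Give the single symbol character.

Answer: e

Derivation:
Interval width = high − low = 1/1 − 0/1 = 1/1
Scaled code = (code − low) / width = (3/20 − 0/1) / 1/1 = 3/20
  e: [0/1, 3/10) ← scaled code falls here ✓
  b: [3/10, 1/2) 
  a: [1/2, 7/10) 
  f: [7/10, 1/1) 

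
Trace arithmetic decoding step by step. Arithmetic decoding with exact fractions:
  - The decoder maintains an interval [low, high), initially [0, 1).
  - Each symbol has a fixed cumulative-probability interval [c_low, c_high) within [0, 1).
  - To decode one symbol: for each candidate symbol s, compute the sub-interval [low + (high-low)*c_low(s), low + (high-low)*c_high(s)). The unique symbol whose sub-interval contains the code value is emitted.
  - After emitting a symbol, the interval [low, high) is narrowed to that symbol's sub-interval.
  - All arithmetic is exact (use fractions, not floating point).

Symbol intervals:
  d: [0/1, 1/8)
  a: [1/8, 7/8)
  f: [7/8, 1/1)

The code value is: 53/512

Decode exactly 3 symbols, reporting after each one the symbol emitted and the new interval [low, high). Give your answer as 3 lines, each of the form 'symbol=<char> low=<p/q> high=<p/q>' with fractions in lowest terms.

Answer: symbol=d low=0/1 high=1/8
symbol=a low=1/64 high=7/64
symbol=f low=25/256 high=7/64

Derivation:
Step 1: interval [0/1, 1/1), width = 1/1 - 0/1 = 1/1
  'd': [0/1 + 1/1*0/1, 0/1 + 1/1*1/8) = [0/1, 1/8) <- contains code 53/512
  'a': [0/1 + 1/1*1/8, 0/1 + 1/1*7/8) = [1/8, 7/8)
  'f': [0/1 + 1/1*7/8, 0/1 + 1/1*1/1) = [7/8, 1/1)
  emit 'd', narrow to [0/1, 1/8)
Step 2: interval [0/1, 1/8), width = 1/8 - 0/1 = 1/8
  'd': [0/1 + 1/8*0/1, 0/1 + 1/8*1/8) = [0/1, 1/64)
  'a': [0/1 + 1/8*1/8, 0/1 + 1/8*7/8) = [1/64, 7/64) <- contains code 53/512
  'f': [0/1 + 1/8*7/8, 0/1 + 1/8*1/1) = [7/64, 1/8)
  emit 'a', narrow to [1/64, 7/64)
Step 3: interval [1/64, 7/64), width = 7/64 - 1/64 = 3/32
  'd': [1/64 + 3/32*0/1, 1/64 + 3/32*1/8) = [1/64, 7/256)
  'a': [1/64 + 3/32*1/8, 1/64 + 3/32*7/8) = [7/256, 25/256)
  'f': [1/64 + 3/32*7/8, 1/64 + 3/32*1/1) = [25/256, 7/64) <- contains code 53/512
  emit 'f', narrow to [25/256, 7/64)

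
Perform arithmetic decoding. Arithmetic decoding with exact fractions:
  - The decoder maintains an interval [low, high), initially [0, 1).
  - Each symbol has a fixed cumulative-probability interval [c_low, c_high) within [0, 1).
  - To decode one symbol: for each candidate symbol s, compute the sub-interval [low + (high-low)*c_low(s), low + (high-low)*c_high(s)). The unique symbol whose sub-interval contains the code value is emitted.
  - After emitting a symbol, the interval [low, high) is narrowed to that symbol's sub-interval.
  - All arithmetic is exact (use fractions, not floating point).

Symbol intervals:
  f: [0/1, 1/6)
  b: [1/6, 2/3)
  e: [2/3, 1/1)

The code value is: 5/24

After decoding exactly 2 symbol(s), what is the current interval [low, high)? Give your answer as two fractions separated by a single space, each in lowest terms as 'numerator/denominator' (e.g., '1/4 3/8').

Step 1: interval [0/1, 1/1), width = 1/1 - 0/1 = 1/1
  'f': [0/1 + 1/1*0/1, 0/1 + 1/1*1/6) = [0/1, 1/6)
  'b': [0/1 + 1/1*1/6, 0/1 + 1/1*2/3) = [1/6, 2/3) <- contains code 5/24
  'e': [0/1 + 1/1*2/3, 0/1 + 1/1*1/1) = [2/3, 1/1)
  emit 'b', narrow to [1/6, 2/3)
Step 2: interval [1/6, 2/3), width = 2/3 - 1/6 = 1/2
  'f': [1/6 + 1/2*0/1, 1/6 + 1/2*1/6) = [1/6, 1/4) <- contains code 5/24
  'b': [1/6 + 1/2*1/6, 1/6 + 1/2*2/3) = [1/4, 1/2)
  'e': [1/6 + 1/2*2/3, 1/6 + 1/2*1/1) = [1/2, 2/3)
  emit 'f', narrow to [1/6, 1/4)

Answer: 1/6 1/4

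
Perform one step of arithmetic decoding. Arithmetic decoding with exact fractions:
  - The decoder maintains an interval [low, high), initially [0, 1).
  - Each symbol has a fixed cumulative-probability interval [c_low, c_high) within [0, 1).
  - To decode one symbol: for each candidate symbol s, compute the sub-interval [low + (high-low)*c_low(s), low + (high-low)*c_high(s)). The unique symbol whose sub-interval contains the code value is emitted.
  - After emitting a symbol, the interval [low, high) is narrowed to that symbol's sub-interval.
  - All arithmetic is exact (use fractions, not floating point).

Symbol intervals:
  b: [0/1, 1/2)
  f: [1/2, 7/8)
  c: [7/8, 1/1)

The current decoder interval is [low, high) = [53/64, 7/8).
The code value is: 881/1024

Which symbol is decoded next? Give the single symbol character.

Interval width = high − low = 7/8 − 53/64 = 3/64
Scaled code = (code − low) / width = (881/1024 − 53/64) / 3/64 = 11/16
  b: [0/1, 1/2) 
  f: [1/2, 7/8) ← scaled code falls here ✓
  c: [7/8, 1/1) 

Answer: f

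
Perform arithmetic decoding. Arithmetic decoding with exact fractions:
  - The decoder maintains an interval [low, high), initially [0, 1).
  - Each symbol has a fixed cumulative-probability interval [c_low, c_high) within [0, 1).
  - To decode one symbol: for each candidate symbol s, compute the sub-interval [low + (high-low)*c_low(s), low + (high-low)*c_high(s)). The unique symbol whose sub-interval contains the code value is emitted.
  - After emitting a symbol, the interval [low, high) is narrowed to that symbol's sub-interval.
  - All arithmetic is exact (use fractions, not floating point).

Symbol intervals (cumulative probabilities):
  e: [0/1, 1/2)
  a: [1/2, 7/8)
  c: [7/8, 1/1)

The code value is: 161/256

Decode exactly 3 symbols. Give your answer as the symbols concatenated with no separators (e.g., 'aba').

Step 1: interval [0/1, 1/1), width = 1/1 - 0/1 = 1/1
  'e': [0/1 + 1/1*0/1, 0/1 + 1/1*1/2) = [0/1, 1/2)
  'a': [0/1 + 1/1*1/2, 0/1 + 1/1*7/8) = [1/2, 7/8) <- contains code 161/256
  'c': [0/1 + 1/1*7/8, 0/1 + 1/1*1/1) = [7/8, 1/1)
  emit 'a', narrow to [1/2, 7/8)
Step 2: interval [1/2, 7/8), width = 7/8 - 1/2 = 3/8
  'e': [1/2 + 3/8*0/1, 1/2 + 3/8*1/2) = [1/2, 11/16) <- contains code 161/256
  'a': [1/2 + 3/8*1/2, 1/2 + 3/8*7/8) = [11/16, 53/64)
  'c': [1/2 + 3/8*7/8, 1/2 + 3/8*1/1) = [53/64, 7/8)
  emit 'e', narrow to [1/2, 11/16)
Step 3: interval [1/2, 11/16), width = 11/16 - 1/2 = 3/16
  'e': [1/2 + 3/16*0/1, 1/2 + 3/16*1/2) = [1/2, 19/32)
  'a': [1/2 + 3/16*1/2, 1/2 + 3/16*7/8) = [19/32, 85/128) <- contains code 161/256
  'c': [1/2 + 3/16*7/8, 1/2 + 3/16*1/1) = [85/128, 11/16)
  emit 'a', narrow to [19/32, 85/128)

Answer: aea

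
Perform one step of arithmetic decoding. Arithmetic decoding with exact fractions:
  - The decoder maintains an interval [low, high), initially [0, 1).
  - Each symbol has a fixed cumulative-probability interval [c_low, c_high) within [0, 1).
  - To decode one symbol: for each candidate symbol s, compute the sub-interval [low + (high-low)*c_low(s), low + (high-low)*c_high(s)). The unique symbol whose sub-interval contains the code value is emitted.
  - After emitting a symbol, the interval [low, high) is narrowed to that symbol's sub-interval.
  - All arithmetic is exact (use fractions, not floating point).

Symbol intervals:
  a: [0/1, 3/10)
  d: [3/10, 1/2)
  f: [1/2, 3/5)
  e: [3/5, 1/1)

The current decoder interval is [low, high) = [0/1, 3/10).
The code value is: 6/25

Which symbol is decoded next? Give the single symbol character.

Interval width = high − low = 3/10 − 0/1 = 3/10
Scaled code = (code − low) / width = (6/25 − 0/1) / 3/10 = 4/5
  a: [0/1, 3/10) 
  d: [3/10, 1/2) 
  f: [1/2, 3/5) 
  e: [3/5, 1/1) ← scaled code falls here ✓

Answer: e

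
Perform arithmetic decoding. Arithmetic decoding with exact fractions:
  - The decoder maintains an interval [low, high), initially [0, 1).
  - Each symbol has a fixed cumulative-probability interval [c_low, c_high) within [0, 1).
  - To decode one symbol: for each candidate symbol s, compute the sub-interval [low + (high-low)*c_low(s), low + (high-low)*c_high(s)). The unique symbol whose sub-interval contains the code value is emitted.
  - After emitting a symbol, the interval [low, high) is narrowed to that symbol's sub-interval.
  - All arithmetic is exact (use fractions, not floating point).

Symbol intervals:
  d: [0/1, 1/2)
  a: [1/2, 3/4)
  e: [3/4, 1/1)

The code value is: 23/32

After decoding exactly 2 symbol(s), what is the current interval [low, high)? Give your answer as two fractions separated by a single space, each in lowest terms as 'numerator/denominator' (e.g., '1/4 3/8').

Answer: 11/16 3/4

Derivation:
Step 1: interval [0/1, 1/1), width = 1/1 - 0/1 = 1/1
  'd': [0/1 + 1/1*0/1, 0/1 + 1/1*1/2) = [0/1, 1/2)
  'a': [0/1 + 1/1*1/2, 0/1 + 1/1*3/4) = [1/2, 3/4) <- contains code 23/32
  'e': [0/1 + 1/1*3/4, 0/1 + 1/1*1/1) = [3/4, 1/1)
  emit 'a', narrow to [1/2, 3/4)
Step 2: interval [1/2, 3/4), width = 3/4 - 1/2 = 1/4
  'd': [1/2 + 1/4*0/1, 1/2 + 1/4*1/2) = [1/2, 5/8)
  'a': [1/2 + 1/4*1/2, 1/2 + 1/4*3/4) = [5/8, 11/16)
  'e': [1/2 + 1/4*3/4, 1/2 + 1/4*1/1) = [11/16, 3/4) <- contains code 23/32
  emit 'e', narrow to [11/16, 3/4)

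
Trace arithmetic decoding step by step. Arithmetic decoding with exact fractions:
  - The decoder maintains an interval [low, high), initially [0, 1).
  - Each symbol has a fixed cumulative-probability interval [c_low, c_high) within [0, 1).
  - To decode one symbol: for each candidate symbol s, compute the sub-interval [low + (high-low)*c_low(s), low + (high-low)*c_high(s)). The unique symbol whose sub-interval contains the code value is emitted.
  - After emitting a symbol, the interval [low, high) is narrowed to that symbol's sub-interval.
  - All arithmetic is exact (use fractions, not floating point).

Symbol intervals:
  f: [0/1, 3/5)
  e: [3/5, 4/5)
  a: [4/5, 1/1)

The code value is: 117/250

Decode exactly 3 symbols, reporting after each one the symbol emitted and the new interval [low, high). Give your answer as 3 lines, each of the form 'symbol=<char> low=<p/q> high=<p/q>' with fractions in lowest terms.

Step 1: interval [0/1, 1/1), width = 1/1 - 0/1 = 1/1
  'f': [0/1 + 1/1*0/1, 0/1 + 1/1*3/5) = [0/1, 3/5) <- contains code 117/250
  'e': [0/1 + 1/1*3/5, 0/1 + 1/1*4/5) = [3/5, 4/5)
  'a': [0/1 + 1/1*4/5, 0/1 + 1/1*1/1) = [4/5, 1/1)
  emit 'f', narrow to [0/1, 3/5)
Step 2: interval [0/1, 3/5), width = 3/5 - 0/1 = 3/5
  'f': [0/1 + 3/5*0/1, 0/1 + 3/5*3/5) = [0/1, 9/25)
  'e': [0/1 + 3/5*3/5, 0/1 + 3/5*4/5) = [9/25, 12/25) <- contains code 117/250
  'a': [0/1 + 3/5*4/5, 0/1 + 3/5*1/1) = [12/25, 3/5)
  emit 'e', narrow to [9/25, 12/25)
Step 3: interval [9/25, 12/25), width = 12/25 - 9/25 = 3/25
  'f': [9/25 + 3/25*0/1, 9/25 + 3/25*3/5) = [9/25, 54/125)
  'e': [9/25 + 3/25*3/5, 9/25 + 3/25*4/5) = [54/125, 57/125)
  'a': [9/25 + 3/25*4/5, 9/25 + 3/25*1/1) = [57/125, 12/25) <- contains code 117/250
  emit 'a', narrow to [57/125, 12/25)

Answer: symbol=f low=0/1 high=3/5
symbol=e low=9/25 high=12/25
symbol=a low=57/125 high=12/25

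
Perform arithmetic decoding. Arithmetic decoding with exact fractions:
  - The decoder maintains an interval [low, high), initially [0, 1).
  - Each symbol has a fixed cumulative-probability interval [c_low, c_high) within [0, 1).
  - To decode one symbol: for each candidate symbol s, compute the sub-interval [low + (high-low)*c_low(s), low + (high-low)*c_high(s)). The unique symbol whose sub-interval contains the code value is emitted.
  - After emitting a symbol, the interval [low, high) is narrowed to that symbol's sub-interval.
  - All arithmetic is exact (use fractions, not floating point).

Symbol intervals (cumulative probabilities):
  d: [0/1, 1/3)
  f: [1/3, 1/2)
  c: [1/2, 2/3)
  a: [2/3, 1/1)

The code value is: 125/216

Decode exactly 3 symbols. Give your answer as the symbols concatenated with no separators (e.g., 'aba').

Step 1: interval [0/1, 1/1), width = 1/1 - 0/1 = 1/1
  'd': [0/1 + 1/1*0/1, 0/1 + 1/1*1/3) = [0/1, 1/3)
  'f': [0/1 + 1/1*1/3, 0/1 + 1/1*1/2) = [1/3, 1/2)
  'c': [0/1 + 1/1*1/2, 0/1 + 1/1*2/3) = [1/2, 2/3) <- contains code 125/216
  'a': [0/1 + 1/1*2/3, 0/1 + 1/1*1/1) = [2/3, 1/1)
  emit 'c', narrow to [1/2, 2/3)
Step 2: interval [1/2, 2/3), width = 2/3 - 1/2 = 1/6
  'd': [1/2 + 1/6*0/1, 1/2 + 1/6*1/3) = [1/2, 5/9)
  'f': [1/2 + 1/6*1/3, 1/2 + 1/6*1/2) = [5/9, 7/12) <- contains code 125/216
  'c': [1/2 + 1/6*1/2, 1/2 + 1/6*2/3) = [7/12, 11/18)
  'a': [1/2 + 1/6*2/3, 1/2 + 1/6*1/1) = [11/18, 2/3)
  emit 'f', narrow to [5/9, 7/12)
Step 3: interval [5/9, 7/12), width = 7/12 - 5/9 = 1/36
  'd': [5/9 + 1/36*0/1, 5/9 + 1/36*1/3) = [5/9, 61/108)
  'f': [5/9 + 1/36*1/3, 5/9 + 1/36*1/2) = [61/108, 41/72)
  'c': [5/9 + 1/36*1/2, 5/9 + 1/36*2/3) = [41/72, 31/54)
  'a': [5/9 + 1/36*2/3, 5/9 + 1/36*1/1) = [31/54, 7/12) <- contains code 125/216
  emit 'a', narrow to [31/54, 7/12)

Answer: cfa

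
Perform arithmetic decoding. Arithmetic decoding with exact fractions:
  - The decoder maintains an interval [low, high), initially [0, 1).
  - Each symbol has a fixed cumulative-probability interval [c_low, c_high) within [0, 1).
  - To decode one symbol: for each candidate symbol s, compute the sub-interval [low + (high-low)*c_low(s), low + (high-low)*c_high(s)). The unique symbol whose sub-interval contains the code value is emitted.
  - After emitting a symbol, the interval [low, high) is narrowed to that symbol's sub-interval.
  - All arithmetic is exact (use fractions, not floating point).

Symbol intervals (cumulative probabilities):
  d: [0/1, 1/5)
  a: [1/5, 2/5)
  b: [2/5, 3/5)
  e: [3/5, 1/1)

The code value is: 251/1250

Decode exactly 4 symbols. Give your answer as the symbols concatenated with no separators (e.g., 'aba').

Answer: addd

Derivation:
Step 1: interval [0/1, 1/1), width = 1/1 - 0/1 = 1/1
  'd': [0/1 + 1/1*0/1, 0/1 + 1/1*1/5) = [0/1, 1/5)
  'a': [0/1 + 1/1*1/5, 0/1 + 1/1*2/5) = [1/5, 2/5) <- contains code 251/1250
  'b': [0/1 + 1/1*2/5, 0/1 + 1/1*3/5) = [2/5, 3/5)
  'e': [0/1 + 1/1*3/5, 0/1 + 1/1*1/1) = [3/5, 1/1)
  emit 'a', narrow to [1/5, 2/5)
Step 2: interval [1/5, 2/5), width = 2/5 - 1/5 = 1/5
  'd': [1/5 + 1/5*0/1, 1/5 + 1/5*1/5) = [1/5, 6/25) <- contains code 251/1250
  'a': [1/5 + 1/5*1/5, 1/5 + 1/5*2/5) = [6/25, 7/25)
  'b': [1/5 + 1/5*2/5, 1/5 + 1/5*3/5) = [7/25, 8/25)
  'e': [1/5 + 1/5*3/5, 1/5 + 1/5*1/1) = [8/25, 2/5)
  emit 'd', narrow to [1/5, 6/25)
Step 3: interval [1/5, 6/25), width = 6/25 - 1/5 = 1/25
  'd': [1/5 + 1/25*0/1, 1/5 + 1/25*1/5) = [1/5, 26/125) <- contains code 251/1250
  'a': [1/5 + 1/25*1/5, 1/5 + 1/25*2/5) = [26/125, 27/125)
  'b': [1/5 + 1/25*2/5, 1/5 + 1/25*3/5) = [27/125, 28/125)
  'e': [1/5 + 1/25*3/5, 1/5 + 1/25*1/1) = [28/125, 6/25)
  emit 'd', narrow to [1/5, 26/125)
Step 4: interval [1/5, 26/125), width = 26/125 - 1/5 = 1/125
  'd': [1/5 + 1/125*0/1, 1/5 + 1/125*1/5) = [1/5, 126/625) <- contains code 251/1250
  'a': [1/5 + 1/125*1/5, 1/5 + 1/125*2/5) = [126/625, 127/625)
  'b': [1/5 + 1/125*2/5, 1/5 + 1/125*3/5) = [127/625, 128/625)
  'e': [1/5 + 1/125*3/5, 1/5 + 1/125*1/1) = [128/625, 26/125)
  emit 'd', narrow to [1/5, 126/625)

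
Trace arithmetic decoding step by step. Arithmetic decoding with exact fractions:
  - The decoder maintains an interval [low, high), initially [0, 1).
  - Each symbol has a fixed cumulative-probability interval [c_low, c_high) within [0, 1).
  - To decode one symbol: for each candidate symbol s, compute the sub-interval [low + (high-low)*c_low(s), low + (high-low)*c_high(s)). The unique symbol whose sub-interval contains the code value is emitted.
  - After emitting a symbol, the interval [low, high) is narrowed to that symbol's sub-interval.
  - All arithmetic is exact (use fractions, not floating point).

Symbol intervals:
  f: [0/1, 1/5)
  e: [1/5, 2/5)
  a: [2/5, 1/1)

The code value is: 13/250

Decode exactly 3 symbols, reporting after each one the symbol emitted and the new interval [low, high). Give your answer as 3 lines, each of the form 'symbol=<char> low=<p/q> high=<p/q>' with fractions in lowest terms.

Step 1: interval [0/1, 1/1), width = 1/1 - 0/1 = 1/1
  'f': [0/1 + 1/1*0/1, 0/1 + 1/1*1/5) = [0/1, 1/5) <- contains code 13/250
  'e': [0/1 + 1/1*1/5, 0/1 + 1/1*2/5) = [1/5, 2/5)
  'a': [0/1 + 1/1*2/5, 0/1 + 1/1*1/1) = [2/5, 1/1)
  emit 'f', narrow to [0/1, 1/5)
Step 2: interval [0/1, 1/5), width = 1/5 - 0/1 = 1/5
  'f': [0/1 + 1/5*0/1, 0/1 + 1/5*1/5) = [0/1, 1/25)
  'e': [0/1 + 1/5*1/5, 0/1 + 1/5*2/5) = [1/25, 2/25) <- contains code 13/250
  'a': [0/1 + 1/5*2/5, 0/1 + 1/5*1/1) = [2/25, 1/5)
  emit 'e', narrow to [1/25, 2/25)
Step 3: interval [1/25, 2/25), width = 2/25 - 1/25 = 1/25
  'f': [1/25 + 1/25*0/1, 1/25 + 1/25*1/5) = [1/25, 6/125)
  'e': [1/25 + 1/25*1/5, 1/25 + 1/25*2/5) = [6/125, 7/125) <- contains code 13/250
  'a': [1/25 + 1/25*2/5, 1/25 + 1/25*1/1) = [7/125, 2/25)
  emit 'e', narrow to [6/125, 7/125)

Answer: symbol=f low=0/1 high=1/5
symbol=e low=1/25 high=2/25
symbol=e low=6/125 high=7/125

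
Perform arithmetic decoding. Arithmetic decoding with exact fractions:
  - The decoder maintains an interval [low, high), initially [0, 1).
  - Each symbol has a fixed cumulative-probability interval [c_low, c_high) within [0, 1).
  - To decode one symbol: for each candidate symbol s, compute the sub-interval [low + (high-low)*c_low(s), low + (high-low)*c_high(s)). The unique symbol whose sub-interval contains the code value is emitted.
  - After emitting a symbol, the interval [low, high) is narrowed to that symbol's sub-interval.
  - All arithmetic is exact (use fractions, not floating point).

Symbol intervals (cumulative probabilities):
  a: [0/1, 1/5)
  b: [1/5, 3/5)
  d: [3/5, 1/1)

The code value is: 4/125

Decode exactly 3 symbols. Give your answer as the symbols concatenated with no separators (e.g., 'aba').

Answer: aad

Derivation:
Step 1: interval [0/1, 1/1), width = 1/1 - 0/1 = 1/1
  'a': [0/1 + 1/1*0/1, 0/1 + 1/1*1/5) = [0/1, 1/5) <- contains code 4/125
  'b': [0/1 + 1/1*1/5, 0/1 + 1/1*3/5) = [1/5, 3/5)
  'd': [0/1 + 1/1*3/5, 0/1 + 1/1*1/1) = [3/5, 1/1)
  emit 'a', narrow to [0/1, 1/5)
Step 2: interval [0/1, 1/5), width = 1/5 - 0/1 = 1/5
  'a': [0/1 + 1/5*0/1, 0/1 + 1/5*1/5) = [0/1, 1/25) <- contains code 4/125
  'b': [0/1 + 1/5*1/5, 0/1 + 1/5*3/5) = [1/25, 3/25)
  'd': [0/1 + 1/5*3/5, 0/1 + 1/5*1/1) = [3/25, 1/5)
  emit 'a', narrow to [0/1, 1/25)
Step 3: interval [0/1, 1/25), width = 1/25 - 0/1 = 1/25
  'a': [0/1 + 1/25*0/1, 0/1 + 1/25*1/5) = [0/1, 1/125)
  'b': [0/1 + 1/25*1/5, 0/1 + 1/25*3/5) = [1/125, 3/125)
  'd': [0/1 + 1/25*3/5, 0/1 + 1/25*1/1) = [3/125, 1/25) <- contains code 4/125
  emit 'd', narrow to [3/125, 1/25)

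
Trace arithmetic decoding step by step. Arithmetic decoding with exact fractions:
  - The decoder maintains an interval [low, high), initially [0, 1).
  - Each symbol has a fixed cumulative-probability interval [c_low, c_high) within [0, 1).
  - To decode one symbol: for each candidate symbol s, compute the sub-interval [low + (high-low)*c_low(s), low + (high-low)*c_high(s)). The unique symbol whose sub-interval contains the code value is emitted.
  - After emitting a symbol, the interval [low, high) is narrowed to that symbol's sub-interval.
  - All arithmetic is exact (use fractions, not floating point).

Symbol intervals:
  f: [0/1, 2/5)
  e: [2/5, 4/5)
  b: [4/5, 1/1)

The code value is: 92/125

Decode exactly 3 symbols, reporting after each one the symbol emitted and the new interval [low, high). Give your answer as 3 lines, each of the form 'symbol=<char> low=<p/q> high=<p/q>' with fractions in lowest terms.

Step 1: interval [0/1, 1/1), width = 1/1 - 0/1 = 1/1
  'f': [0/1 + 1/1*0/1, 0/1 + 1/1*2/5) = [0/1, 2/5)
  'e': [0/1 + 1/1*2/5, 0/1 + 1/1*4/5) = [2/5, 4/5) <- contains code 92/125
  'b': [0/1 + 1/1*4/5, 0/1 + 1/1*1/1) = [4/5, 1/1)
  emit 'e', narrow to [2/5, 4/5)
Step 2: interval [2/5, 4/5), width = 4/5 - 2/5 = 2/5
  'f': [2/5 + 2/5*0/1, 2/5 + 2/5*2/5) = [2/5, 14/25)
  'e': [2/5 + 2/5*2/5, 2/5 + 2/5*4/5) = [14/25, 18/25)
  'b': [2/5 + 2/5*4/5, 2/5 + 2/5*1/1) = [18/25, 4/5) <- contains code 92/125
  emit 'b', narrow to [18/25, 4/5)
Step 3: interval [18/25, 4/5), width = 4/5 - 18/25 = 2/25
  'f': [18/25 + 2/25*0/1, 18/25 + 2/25*2/5) = [18/25, 94/125) <- contains code 92/125
  'e': [18/25 + 2/25*2/5, 18/25 + 2/25*4/5) = [94/125, 98/125)
  'b': [18/25 + 2/25*4/5, 18/25 + 2/25*1/1) = [98/125, 4/5)
  emit 'f', narrow to [18/25, 94/125)

Answer: symbol=e low=2/5 high=4/5
symbol=b low=18/25 high=4/5
symbol=f low=18/25 high=94/125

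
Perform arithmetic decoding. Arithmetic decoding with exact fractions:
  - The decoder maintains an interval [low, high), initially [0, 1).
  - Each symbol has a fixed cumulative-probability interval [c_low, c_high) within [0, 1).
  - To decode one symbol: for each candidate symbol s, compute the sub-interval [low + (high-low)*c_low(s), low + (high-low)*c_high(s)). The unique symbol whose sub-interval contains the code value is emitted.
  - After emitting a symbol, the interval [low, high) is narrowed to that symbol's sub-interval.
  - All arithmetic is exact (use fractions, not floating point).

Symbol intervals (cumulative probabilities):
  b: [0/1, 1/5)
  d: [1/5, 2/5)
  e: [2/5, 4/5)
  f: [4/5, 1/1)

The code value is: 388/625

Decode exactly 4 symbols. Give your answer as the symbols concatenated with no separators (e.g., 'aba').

Step 1: interval [0/1, 1/1), width = 1/1 - 0/1 = 1/1
  'b': [0/1 + 1/1*0/1, 0/1 + 1/1*1/5) = [0/1, 1/5)
  'd': [0/1 + 1/1*1/5, 0/1 + 1/1*2/5) = [1/5, 2/5)
  'e': [0/1 + 1/1*2/5, 0/1 + 1/1*4/5) = [2/5, 4/5) <- contains code 388/625
  'f': [0/1 + 1/1*4/5, 0/1 + 1/1*1/1) = [4/5, 1/1)
  emit 'e', narrow to [2/5, 4/5)
Step 2: interval [2/5, 4/5), width = 4/5 - 2/5 = 2/5
  'b': [2/5 + 2/5*0/1, 2/5 + 2/5*1/5) = [2/5, 12/25)
  'd': [2/5 + 2/5*1/5, 2/5 + 2/5*2/5) = [12/25, 14/25)
  'e': [2/5 + 2/5*2/5, 2/5 + 2/5*4/5) = [14/25, 18/25) <- contains code 388/625
  'f': [2/5 + 2/5*4/5, 2/5 + 2/5*1/1) = [18/25, 4/5)
  emit 'e', narrow to [14/25, 18/25)
Step 3: interval [14/25, 18/25), width = 18/25 - 14/25 = 4/25
  'b': [14/25 + 4/25*0/1, 14/25 + 4/25*1/5) = [14/25, 74/125)
  'd': [14/25 + 4/25*1/5, 14/25 + 4/25*2/5) = [74/125, 78/125) <- contains code 388/625
  'e': [14/25 + 4/25*2/5, 14/25 + 4/25*4/5) = [78/125, 86/125)
  'f': [14/25 + 4/25*4/5, 14/25 + 4/25*1/1) = [86/125, 18/25)
  emit 'd', narrow to [74/125, 78/125)
Step 4: interval [74/125, 78/125), width = 78/125 - 74/125 = 4/125
  'b': [74/125 + 4/125*0/1, 74/125 + 4/125*1/5) = [74/125, 374/625)
  'd': [74/125 + 4/125*1/5, 74/125 + 4/125*2/5) = [374/625, 378/625)
  'e': [74/125 + 4/125*2/5, 74/125 + 4/125*4/5) = [378/625, 386/625)
  'f': [74/125 + 4/125*4/5, 74/125 + 4/125*1/1) = [386/625, 78/125) <- contains code 388/625
  emit 'f', narrow to [386/625, 78/125)

Answer: eedf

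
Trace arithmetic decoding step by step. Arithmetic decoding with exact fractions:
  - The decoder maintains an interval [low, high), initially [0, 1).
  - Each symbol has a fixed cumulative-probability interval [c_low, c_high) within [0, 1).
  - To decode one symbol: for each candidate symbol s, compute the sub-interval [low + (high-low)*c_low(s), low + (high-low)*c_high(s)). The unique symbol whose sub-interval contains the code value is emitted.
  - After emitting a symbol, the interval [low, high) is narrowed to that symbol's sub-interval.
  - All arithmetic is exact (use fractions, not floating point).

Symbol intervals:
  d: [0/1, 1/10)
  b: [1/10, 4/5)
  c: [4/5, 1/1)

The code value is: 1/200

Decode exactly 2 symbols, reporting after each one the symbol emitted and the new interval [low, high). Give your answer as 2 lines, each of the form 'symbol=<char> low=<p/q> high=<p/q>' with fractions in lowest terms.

Answer: symbol=d low=0/1 high=1/10
symbol=d low=0/1 high=1/100

Derivation:
Step 1: interval [0/1, 1/1), width = 1/1 - 0/1 = 1/1
  'd': [0/1 + 1/1*0/1, 0/1 + 1/1*1/10) = [0/1, 1/10) <- contains code 1/200
  'b': [0/1 + 1/1*1/10, 0/1 + 1/1*4/5) = [1/10, 4/5)
  'c': [0/1 + 1/1*4/5, 0/1 + 1/1*1/1) = [4/5, 1/1)
  emit 'd', narrow to [0/1, 1/10)
Step 2: interval [0/1, 1/10), width = 1/10 - 0/1 = 1/10
  'd': [0/1 + 1/10*0/1, 0/1 + 1/10*1/10) = [0/1, 1/100) <- contains code 1/200
  'b': [0/1 + 1/10*1/10, 0/1 + 1/10*4/5) = [1/100, 2/25)
  'c': [0/1 + 1/10*4/5, 0/1 + 1/10*1/1) = [2/25, 1/10)
  emit 'd', narrow to [0/1, 1/100)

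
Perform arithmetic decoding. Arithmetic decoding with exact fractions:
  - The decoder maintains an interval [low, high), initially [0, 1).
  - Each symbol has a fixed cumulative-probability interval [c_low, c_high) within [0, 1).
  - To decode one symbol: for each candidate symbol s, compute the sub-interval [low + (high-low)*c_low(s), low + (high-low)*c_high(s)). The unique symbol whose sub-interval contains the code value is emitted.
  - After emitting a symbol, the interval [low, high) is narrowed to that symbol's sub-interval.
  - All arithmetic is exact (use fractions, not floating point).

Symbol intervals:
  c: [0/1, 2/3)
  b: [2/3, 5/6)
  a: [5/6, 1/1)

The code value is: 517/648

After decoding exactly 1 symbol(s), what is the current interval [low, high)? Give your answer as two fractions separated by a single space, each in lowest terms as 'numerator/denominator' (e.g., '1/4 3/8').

Step 1: interval [0/1, 1/1), width = 1/1 - 0/1 = 1/1
  'c': [0/1 + 1/1*0/1, 0/1 + 1/1*2/3) = [0/1, 2/3)
  'b': [0/1 + 1/1*2/3, 0/1 + 1/1*5/6) = [2/3, 5/6) <- contains code 517/648
  'a': [0/1 + 1/1*5/6, 0/1 + 1/1*1/1) = [5/6, 1/1)
  emit 'b', narrow to [2/3, 5/6)

Answer: 2/3 5/6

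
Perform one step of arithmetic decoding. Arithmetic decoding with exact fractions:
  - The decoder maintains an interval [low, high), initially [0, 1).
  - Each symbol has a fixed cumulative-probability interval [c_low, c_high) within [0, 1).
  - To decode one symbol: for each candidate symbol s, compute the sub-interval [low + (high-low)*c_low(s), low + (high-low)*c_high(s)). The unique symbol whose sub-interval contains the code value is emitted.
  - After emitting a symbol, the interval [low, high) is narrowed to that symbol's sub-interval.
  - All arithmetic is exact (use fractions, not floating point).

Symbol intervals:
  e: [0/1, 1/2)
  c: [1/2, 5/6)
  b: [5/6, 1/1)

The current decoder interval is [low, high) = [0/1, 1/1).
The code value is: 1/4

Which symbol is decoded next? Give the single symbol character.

Answer: e

Derivation:
Interval width = high − low = 1/1 − 0/1 = 1/1
Scaled code = (code − low) / width = (1/4 − 0/1) / 1/1 = 1/4
  e: [0/1, 1/2) ← scaled code falls here ✓
  c: [1/2, 5/6) 
  b: [5/6, 1/1) 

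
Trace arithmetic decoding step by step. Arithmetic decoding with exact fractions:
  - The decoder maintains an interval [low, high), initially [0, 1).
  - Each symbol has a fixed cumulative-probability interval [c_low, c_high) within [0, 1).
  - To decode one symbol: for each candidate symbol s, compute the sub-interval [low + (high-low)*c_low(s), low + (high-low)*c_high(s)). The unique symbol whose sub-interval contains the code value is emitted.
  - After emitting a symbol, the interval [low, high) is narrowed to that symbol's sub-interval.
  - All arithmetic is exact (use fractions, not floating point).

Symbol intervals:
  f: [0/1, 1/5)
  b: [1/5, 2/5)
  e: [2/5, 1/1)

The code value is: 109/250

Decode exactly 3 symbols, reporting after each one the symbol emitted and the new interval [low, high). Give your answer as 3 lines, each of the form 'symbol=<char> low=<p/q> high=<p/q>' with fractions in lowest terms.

Step 1: interval [0/1, 1/1), width = 1/1 - 0/1 = 1/1
  'f': [0/1 + 1/1*0/1, 0/1 + 1/1*1/5) = [0/1, 1/5)
  'b': [0/1 + 1/1*1/5, 0/1 + 1/1*2/5) = [1/5, 2/5)
  'e': [0/1 + 1/1*2/5, 0/1 + 1/1*1/1) = [2/5, 1/1) <- contains code 109/250
  emit 'e', narrow to [2/5, 1/1)
Step 2: interval [2/5, 1/1), width = 1/1 - 2/5 = 3/5
  'f': [2/5 + 3/5*0/1, 2/5 + 3/5*1/5) = [2/5, 13/25) <- contains code 109/250
  'b': [2/5 + 3/5*1/5, 2/5 + 3/5*2/5) = [13/25, 16/25)
  'e': [2/5 + 3/5*2/5, 2/5 + 3/5*1/1) = [16/25, 1/1)
  emit 'f', narrow to [2/5, 13/25)
Step 3: interval [2/5, 13/25), width = 13/25 - 2/5 = 3/25
  'f': [2/5 + 3/25*0/1, 2/5 + 3/25*1/5) = [2/5, 53/125)
  'b': [2/5 + 3/25*1/5, 2/5 + 3/25*2/5) = [53/125, 56/125) <- contains code 109/250
  'e': [2/5 + 3/25*2/5, 2/5 + 3/25*1/1) = [56/125, 13/25)
  emit 'b', narrow to [53/125, 56/125)

Answer: symbol=e low=2/5 high=1/1
symbol=f low=2/5 high=13/25
symbol=b low=53/125 high=56/125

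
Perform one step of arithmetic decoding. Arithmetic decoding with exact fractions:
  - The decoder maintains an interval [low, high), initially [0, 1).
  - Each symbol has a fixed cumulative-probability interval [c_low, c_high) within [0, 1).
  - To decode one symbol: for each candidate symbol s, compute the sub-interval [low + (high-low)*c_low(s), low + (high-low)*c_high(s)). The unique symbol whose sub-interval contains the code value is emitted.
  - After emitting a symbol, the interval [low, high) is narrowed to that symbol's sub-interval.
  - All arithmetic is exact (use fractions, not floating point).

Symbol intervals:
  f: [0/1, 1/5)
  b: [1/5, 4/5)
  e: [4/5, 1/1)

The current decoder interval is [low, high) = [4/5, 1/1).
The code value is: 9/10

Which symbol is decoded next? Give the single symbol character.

Interval width = high − low = 1/1 − 4/5 = 1/5
Scaled code = (code − low) / width = (9/10 − 4/5) / 1/5 = 1/2
  f: [0/1, 1/5) 
  b: [1/5, 4/5) ← scaled code falls here ✓
  e: [4/5, 1/1) 

Answer: b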